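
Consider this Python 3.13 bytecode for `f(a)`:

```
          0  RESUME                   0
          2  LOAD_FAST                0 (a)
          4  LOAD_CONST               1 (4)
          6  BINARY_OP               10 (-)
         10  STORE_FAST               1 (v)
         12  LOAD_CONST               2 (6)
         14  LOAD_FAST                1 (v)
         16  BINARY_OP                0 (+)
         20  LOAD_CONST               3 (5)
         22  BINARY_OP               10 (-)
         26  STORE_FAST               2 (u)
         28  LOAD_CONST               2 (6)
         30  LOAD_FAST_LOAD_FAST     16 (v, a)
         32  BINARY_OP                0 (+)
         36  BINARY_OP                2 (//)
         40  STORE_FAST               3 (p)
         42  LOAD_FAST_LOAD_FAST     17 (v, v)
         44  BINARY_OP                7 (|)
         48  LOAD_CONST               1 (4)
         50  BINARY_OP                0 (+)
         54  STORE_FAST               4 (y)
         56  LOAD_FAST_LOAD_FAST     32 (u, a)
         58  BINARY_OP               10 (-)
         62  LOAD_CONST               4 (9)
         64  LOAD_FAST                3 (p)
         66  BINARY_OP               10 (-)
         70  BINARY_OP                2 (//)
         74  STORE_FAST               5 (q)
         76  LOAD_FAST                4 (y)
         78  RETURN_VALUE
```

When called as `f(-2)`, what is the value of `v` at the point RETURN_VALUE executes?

LOAD_FAST a → push -2. Stack: [-2]
LOAD_CONST → push 4. Stack: [-2, 4]
BINARY_OP - → -2 - 4 = -6. Stack: [-6]
STORE_FAST v → v=-6. Stack: []
LOAD_CONST → push 6. Stack: [6]
LOAD_FAST v → push -6. Stack: [6, -6]
BINARY_OP + → 6 + -6 = 0. Stack: [0]
LOAD_CONST → push 5. Stack: [0, 5]
BINARY_OP - → 0 - 5 = -5. Stack: [-5]
STORE_FAST u → u=-5. Stack: []
LOAD_CONST → push 6. Stack: [6]
LOAD_FAST_LOAD_FAST v,a → push -6,-2. Stack: [6, -6, -2]
BINARY_OP + → -6 + -2 = -8. Stack: [6, -8]
BINARY_OP // → 6 // -8 = -1. Stack: [-1]
STORE_FAST p → p=-1. Stack: []
LOAD_FAST_LOAD_FAST v,v → push -6,-6. Stack: [-6, -6]
BINARY_OP | → -6 | -6 = -6. Stack: [-6]
LOAD_CONST → push 4. Stack: [-6, 4]
BINARY_OP + → -6 + 4 = -2. Stack: [-2]
STORE_FAST y → y=-2. Stack: []
LOAD_FAST_LOAD_FAST u,a → push -5,-2. Stack: [-5, -2]
BINARY_OP - → -5 - -2 = -3. Stack: [-3]
LOAD_CONST → push 9. Stack: [-3, 9]
LOAD_FAST p → push -1. Stack: [-3, 9, -1]
BINARY_OP - → 9 - -1 = 10. Stack: [-3, 10]
BINARY_OP // → -3 // 10 = -1. Stack: [-1]
STORE_FAST q → q=-1. Stack: []
LOAD_FAST y → push -2. Stack: [-2]
RETURN_VALUE → return -2.

-6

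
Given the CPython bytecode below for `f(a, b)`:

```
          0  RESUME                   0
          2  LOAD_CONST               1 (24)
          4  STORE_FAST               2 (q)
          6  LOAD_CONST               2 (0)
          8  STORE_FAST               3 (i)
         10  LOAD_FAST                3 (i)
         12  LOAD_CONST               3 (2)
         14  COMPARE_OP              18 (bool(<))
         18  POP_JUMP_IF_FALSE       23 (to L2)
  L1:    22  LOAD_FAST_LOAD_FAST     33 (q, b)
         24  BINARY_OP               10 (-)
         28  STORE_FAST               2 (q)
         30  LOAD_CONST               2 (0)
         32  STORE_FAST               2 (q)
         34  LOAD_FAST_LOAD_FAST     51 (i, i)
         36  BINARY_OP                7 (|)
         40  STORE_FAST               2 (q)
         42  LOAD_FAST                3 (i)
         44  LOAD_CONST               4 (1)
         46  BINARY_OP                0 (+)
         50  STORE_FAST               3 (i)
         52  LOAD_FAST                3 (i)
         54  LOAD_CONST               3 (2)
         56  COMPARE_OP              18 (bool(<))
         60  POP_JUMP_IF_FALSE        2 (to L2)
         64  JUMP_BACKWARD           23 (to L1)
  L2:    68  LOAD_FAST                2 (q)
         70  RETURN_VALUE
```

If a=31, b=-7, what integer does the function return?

LOAD_CONST → push 24. Stack: [24]
STORE_FAST q → q=24. Stack: []
LOAD_CONST → push 0. Stack: [0]
STORE_FAST i → i=0. Stack: []
LOAD_FAST i → push 0. Stack: [0]
LOAD_CONST → push 2. Stack: [0, 2]
COMPARE_OP bool(<) → 0 vs 2 = True. Stack: [True]
POP_JUMP_IF_FALSE → pop True; no jump. Stack: []
LOAD_FAST_LOAD_FAST q,b → push 24,-7. Stack: [24, -7]
BINARY_OP - → 24 - -7 = 31. Stack: [31]
STORE_FAST q → q=31. Stack: []
LOAD_CONST → push 0. Stack: [0]
STORE_FAST q → q=0. Stack: []
LOAD_FAST_LOAD_FAST i,i → push 0,0. Stack: [0, 0]
BINARY_OP | → 0 | 0 = 0. Stack: [0]
STORE_FAST q → q=0. Stack: []
LOAD_FAST i → push 0. Stack: [0]
LOAD_CONST → push 1. Stack: [0, 1]
BINARY_OP + → 0 + 1 = 1. Stack: [1]
STORE_FAST i → i=1. Stack: []
LOAD_FAST i → push 1. Stack: [1]
LOAD_CONST → push 2. Stack: [1, 2]
COMPARE_OP bool(<) → 1 vs 2 = True. Stack: [True]
POP_JUMP_IF_FALSE → pop True; no jump. Stack: []
LOAD_FAST_LOAD_FAST q,b → push 0,-7. Stack: [0, -7]
BINARY_OP - → 0 - -7 = 7. Stack: [7]
STORE_FAST q → q=7. Stack: []
LOAD_CONST → push 0. Stack: [0]
STORE_FAST q → q=0. Stack: []
LOAD_FAST_LOAD_FAST i,i → push 1,1. Stack: [1, 1]
BINARY_OP | → 1 | 1 = 1. Stack: [1]
STORE_FAST q → q=1. Stack: []
LOAD_FAST i → push 1. Stack: [1]
LOAD_CONST → push 1. Stack: [1, 1]
BINARY_OP + → 1 + 1 = 2. Stack: [2]
STORE_FAST i → i=2. Stack: []
LOAD_FAST i → push 2. Stack: [2]
LOAD_CONST → push 2. Stack: [2, 2]
COMPARE_OP bool(<) → 2 vs 2 = False. Stack: [False]
POP_JUMP_IF_FALSE → pop False; jump. Stack: []
LOAD_FAST q → push 1. Stack: [1]
RETURN_VALUE → return 1.

1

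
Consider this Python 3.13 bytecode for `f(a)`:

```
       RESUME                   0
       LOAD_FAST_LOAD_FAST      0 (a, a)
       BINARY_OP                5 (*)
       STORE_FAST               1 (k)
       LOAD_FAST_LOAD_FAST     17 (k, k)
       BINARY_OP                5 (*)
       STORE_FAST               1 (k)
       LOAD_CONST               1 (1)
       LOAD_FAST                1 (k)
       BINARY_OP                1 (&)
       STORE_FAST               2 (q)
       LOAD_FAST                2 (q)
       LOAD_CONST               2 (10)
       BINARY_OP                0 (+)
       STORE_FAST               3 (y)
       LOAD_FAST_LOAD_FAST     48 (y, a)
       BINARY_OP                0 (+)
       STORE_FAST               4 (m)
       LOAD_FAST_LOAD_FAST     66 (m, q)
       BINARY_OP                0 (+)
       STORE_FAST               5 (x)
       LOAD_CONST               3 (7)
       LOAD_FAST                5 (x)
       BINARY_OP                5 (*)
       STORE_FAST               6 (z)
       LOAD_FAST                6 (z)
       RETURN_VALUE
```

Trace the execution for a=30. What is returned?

280

LOAD_FAST_LOAD_FAST a,a → push 30,30. Stack: [30, 30]
BINARY_OP * → 30 * 30 = 900. Stack: [900]
STORE_FAST k → k=900. Stack: []
LOAD_FAST_LOAD_FAST k,k → push 900,900. Stack: [900, 900]
BINARY_OP * → 900 * 900 = 810000. Stack: [810000]
STORE_FAST k → k=810000. Stack: []
LOAD_CONST → push 1. Stack: [1]
LOAD_FAST k → push 810000. Stack: [1, 810000]
BINARY_OP & → 1 & 810000 = 0. Stack: [0]
STORE_FAST q → q=0. Stack: []
LOAD_FAST q → push 0. Stack: [0]
LOAD_CONST → push 10. Stack: [0, 10]
BINARY_OP + → 0 + 10 = 10. Stack: [10]
STORE_FAST y → y=10. Stack: []
LOAD_FAST_LOAD_FAST y,a → push 10,30. Stack: [10, 30]
BINARY_OP + → 10 + 30 = 40. Stack: [40]
STORE_FAST m → m=40. Stack: []
LOAD_FAST_LOAD_FAST m,q → push 40,0. Stack: [40, 0]
BINARY_OP + → 40 + 0 = 40. Stack: [40]
STORE_FAST x → x=40. Stack: []
LOAD_CONST → push 7. Stack: [7]
LOAD_FAST x → push 40. Stack: [7, 40]
BINARY_OP * → 7 * 40 = 280. Stack: [280]
STORE_FAST z → z=280. Stack: []
LOAD_FAST z → push 280. Stack: [280]
RETURN_VALUE → return 280.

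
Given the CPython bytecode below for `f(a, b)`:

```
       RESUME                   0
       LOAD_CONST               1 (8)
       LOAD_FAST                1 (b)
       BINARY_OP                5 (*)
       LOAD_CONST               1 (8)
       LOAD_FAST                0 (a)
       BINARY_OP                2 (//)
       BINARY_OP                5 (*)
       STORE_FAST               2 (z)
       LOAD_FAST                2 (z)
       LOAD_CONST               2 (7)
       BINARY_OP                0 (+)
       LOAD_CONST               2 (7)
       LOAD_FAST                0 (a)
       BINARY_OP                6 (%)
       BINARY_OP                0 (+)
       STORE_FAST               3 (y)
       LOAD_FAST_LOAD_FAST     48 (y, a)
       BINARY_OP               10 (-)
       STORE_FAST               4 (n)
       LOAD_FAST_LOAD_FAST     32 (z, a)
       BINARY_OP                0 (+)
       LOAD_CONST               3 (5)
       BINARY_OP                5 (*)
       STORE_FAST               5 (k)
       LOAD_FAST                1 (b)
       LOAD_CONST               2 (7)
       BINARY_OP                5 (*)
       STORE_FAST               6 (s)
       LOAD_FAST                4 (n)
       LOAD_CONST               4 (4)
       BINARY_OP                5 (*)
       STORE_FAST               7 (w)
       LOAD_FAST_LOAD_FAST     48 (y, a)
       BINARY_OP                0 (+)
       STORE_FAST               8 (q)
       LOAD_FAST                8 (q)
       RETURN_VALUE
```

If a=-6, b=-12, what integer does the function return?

LOAD_CONST → push 8. Stack: [8]
LOAD_FAST b → push -12. Stack: [8, -12]
BINARY_OP * → 8 * -12 = -96. Stack: [-96]
LOAD_CONST → push 8. Stack: [-96, 8]
LOAD_FAST a → push -6. Stack: [-96, 8, -6]
BINARY_OP // → 8 // -6 = -2. Stack: [-96, -2]
BINARY_OP * → -96 * -2 = 192. Stack: [192]
STORE_FAST z → z=192. Stack: []
LOAD_FAST z → push 192. Stack: [192]
LOAD_CONST → push 7. Stack: [192, 7]
BINARY_OP + → 192 + 7 = 199. Stack: [199]
LOAD_CONST → push 7. Stack: [199, 7]
LOAD_FAST a → push -6. Stack: [199, 7, -6]
BINARY_OP % → 7 % -6 = -5. Stack: [199, -5]
BINARY_OP + → 199 + -5 = 194. Stack: [194]
STORE_FAST y → y=194. Stack: []
LOAD_FAST_LOAD_FAST y,a → push 194,-6. Stack: [194, -6]
BINARY_OP - → 194 - -6 = 200. Stack: [200]
STORE_FAST n → n=200. Stack: []
LOAD_FAST_LOAD_FAST z,a → push 192,-6. Stack: [192, -6]
BINARY_OP + → 192 + -6 = 186. Stack: [186]
LOAD_CONST → push 5. Stack: [186, 5]
BINARY_OP * → 186 * 5 = 930. Stack: [930]
STORE_FAST k → k=930. Stack: []
LOAD_FAST b → push -12. Stack: [-12]
LOAD_CONST → push 7. Stack: [-12, 7]
BINARY_OP * → -12 * 7 = -84. Stack: [-84]
STORE_FAST s → s=-84. Stack: []
LOAD_FAST n → push 200. Stack: [200]
LOAD_CONST → push 4. Stack: [200, 4]
BINARY_OP * → 200 * 4 = 800. Stack: [800]
STORE_FAST w → w=800. Stack: []
LOAD_FAST_LOAD_FAST y,a → push 194,-6. Stack: [194, -6]
BINARY_OP + → 194 + -6 = 188. Stack: [188]
STORE_FAST q → q=188. Stack: []
LOAD_FAST q → push 188. Stack: [188]
RETURN_VALUE → return 188.

188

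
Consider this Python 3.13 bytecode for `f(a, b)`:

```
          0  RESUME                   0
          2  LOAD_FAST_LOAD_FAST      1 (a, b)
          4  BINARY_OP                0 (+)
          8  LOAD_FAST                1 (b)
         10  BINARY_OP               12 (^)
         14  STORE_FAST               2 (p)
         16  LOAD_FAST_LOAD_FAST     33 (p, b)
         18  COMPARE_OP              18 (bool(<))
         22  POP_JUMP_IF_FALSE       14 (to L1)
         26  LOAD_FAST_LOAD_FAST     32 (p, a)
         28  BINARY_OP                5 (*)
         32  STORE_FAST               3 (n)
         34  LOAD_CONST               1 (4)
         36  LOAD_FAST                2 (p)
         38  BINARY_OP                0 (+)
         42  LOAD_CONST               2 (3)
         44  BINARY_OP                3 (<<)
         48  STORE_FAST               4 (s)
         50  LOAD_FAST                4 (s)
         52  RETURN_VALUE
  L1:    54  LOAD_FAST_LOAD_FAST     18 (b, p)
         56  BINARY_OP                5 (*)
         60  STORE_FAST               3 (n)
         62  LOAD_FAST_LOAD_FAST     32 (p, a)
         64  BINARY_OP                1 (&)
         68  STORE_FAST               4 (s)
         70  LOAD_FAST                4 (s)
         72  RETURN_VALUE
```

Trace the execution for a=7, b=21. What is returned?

LOAD_FAST_LOAD_FAST a,b → push 7,21. Stack: [7, 21]
BINARY_OP + → 7 + 21 = 28. Stack: [28]
LOAD_FAST b → push 21. Stack: [28, 21]
BINARY_OP ^ → 28 ^ 21 = 9. Stack: [9]
STORE_FAST p → p=9. Stack: []
LOAD_FAST_LOAD_FAST p,b → push 9,21. Stack: [9, 21]
COMPARE_OP bool(<) → 9 vs 21 = True. Stack: [True]
POP_JUMP_IF_FALSE → pop True; no jump. Stack: []
LOAD_FAST_LOAD_FAST p,a → push 9,7. Stack: [9, 7]
BINARY_OP * → 9 * 7 = 63. Stack: [63]
STORE_FAST n → n=63. Stack: []
LOAD_CONST → push 4. Stack: [4]
LOAD_FAST p → push 9. Stack: [4, 9]
BINARY_OP + → 4 + 9 = 13. Stack: [13]
LOAD_CONST → push 3. Stack: [13, 3]
BINARY_OP << → 13 << 3 = 104. Stack: [104]
STORE_FAST s → s=104. Stack: []
LOAD_FAST s → push 104. Stack: [104]
RETURN_VALUE → return 104.

104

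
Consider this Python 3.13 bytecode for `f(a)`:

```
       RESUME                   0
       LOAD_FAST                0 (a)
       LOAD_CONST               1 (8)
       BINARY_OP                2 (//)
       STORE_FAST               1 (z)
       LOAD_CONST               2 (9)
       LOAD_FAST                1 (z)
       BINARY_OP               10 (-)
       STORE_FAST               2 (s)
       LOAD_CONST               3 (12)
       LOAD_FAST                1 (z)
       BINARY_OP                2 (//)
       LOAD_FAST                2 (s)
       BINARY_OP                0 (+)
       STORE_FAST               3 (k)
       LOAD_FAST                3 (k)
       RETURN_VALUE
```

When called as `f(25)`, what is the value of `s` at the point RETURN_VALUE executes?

6

LOAD_FAST a → push 25. Stack: [25]
LOAD_CONST → push 8. Stack: [25, 8]
BINARY_OP // → 25 // 8 = 3. Stack: [3]
STORE_FAST z → z=3. Stack: []
LOAD_CONST → push 9. Stack: [9]
LOAD_FAST z → push 3. Stack: [9, 3]
BINARY_OP - → 9 - 3 = 6. Stack: [6]
STORE_FAST s → s=6. Stack: []
LOAD_CONST → push 12. Stack: [12]
LOAD_FAST z → push 3. Stack: [12, 3]
BINARY_OP // → 12 // 3 = 4. Stack: [4]
LOAD_FAST s → push 6. Stack: [4, 6]
BINARY_OP + → 4 + 6 = 10. Stack: [10]
STORE_FAST k → k=10. Stack: []
LOAD_FAST k → push 10. Stack: [10]
RETURN_VALUE → return 10.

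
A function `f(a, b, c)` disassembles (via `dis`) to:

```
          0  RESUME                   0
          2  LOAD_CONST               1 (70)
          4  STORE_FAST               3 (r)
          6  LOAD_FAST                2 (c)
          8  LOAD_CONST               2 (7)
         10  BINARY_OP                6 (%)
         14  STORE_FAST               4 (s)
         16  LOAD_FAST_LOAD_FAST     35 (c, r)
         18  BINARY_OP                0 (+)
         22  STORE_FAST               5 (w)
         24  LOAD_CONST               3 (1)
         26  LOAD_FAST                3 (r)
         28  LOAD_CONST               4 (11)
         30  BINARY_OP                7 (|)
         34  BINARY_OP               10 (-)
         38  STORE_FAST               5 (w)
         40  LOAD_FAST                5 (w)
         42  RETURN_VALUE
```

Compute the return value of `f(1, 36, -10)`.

LOAD_CONST → push 70. Stack: [70]
STORE_FAST r → r=70. Stack: []
LOAD_FAST c → push -10. Stack: [-10]
LOAD_CONST → push 7. Stack: [-10, 7]
BINARY_OP % → -10 % 7 = 4. Stack: [4]
STORE_FAST s → s=4. Stack: []
LOAD_FAST_LOAD_FAST c,r → push -10,70. Stack: [-10, 70]
BINARY_OP + → -10 + 70 = 60. Stack: [60]
STORE_FAST w → w=60. Stack: []
LOAD_CONST → push 1. Stack: [1]
LOAD_FAST r → push 70. Stack: [1, 70]
LOAD_CONST → push 11. Stack: [1, 70, 11]
BINARY_OP | → 70 | 11 = 79. Stack: [1, 79]
BINARY_OP - → 1 - 79 = -78. Stack: [-78]
STORE_FAST w → w=-78. Stack: []
LOAD_FAST w → push -78. Stack: [-78]
RETURN_VALUE → return -78.

-78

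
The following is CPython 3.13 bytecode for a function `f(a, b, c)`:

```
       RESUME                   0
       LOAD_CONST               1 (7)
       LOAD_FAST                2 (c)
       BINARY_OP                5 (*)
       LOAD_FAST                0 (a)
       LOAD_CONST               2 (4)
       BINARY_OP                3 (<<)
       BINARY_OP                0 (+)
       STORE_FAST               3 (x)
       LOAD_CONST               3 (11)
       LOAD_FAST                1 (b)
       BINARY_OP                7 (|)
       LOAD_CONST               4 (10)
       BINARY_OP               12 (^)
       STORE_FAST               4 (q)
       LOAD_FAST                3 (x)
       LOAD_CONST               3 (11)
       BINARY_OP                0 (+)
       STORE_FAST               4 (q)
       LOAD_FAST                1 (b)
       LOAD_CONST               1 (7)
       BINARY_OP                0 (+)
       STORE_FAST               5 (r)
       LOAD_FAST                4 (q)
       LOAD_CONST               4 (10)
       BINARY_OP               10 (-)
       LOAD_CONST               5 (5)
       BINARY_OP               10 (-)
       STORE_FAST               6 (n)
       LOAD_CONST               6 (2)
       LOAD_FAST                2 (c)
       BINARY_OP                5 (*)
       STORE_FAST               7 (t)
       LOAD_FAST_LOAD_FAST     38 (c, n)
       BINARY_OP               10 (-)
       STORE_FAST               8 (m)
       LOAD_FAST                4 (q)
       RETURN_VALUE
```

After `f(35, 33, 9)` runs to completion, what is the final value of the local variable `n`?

619

LOAD_CONST → push 7. Stack: [7]
LOAD_FAST c → push 9. Stack: [7, 9]
BINARY_OP * → 7 * 9 = 63. Stack: [63]
LOAD_FAST a → push 35. Stack: [63, 35]
LOAD_CONST → push 4. Stack: [63, 35, 4]
BINARY_OP << → 35 << 4 = 560. Stack: [63, 560]
BINARY_OP + → 63 + 560 = 623. Stack: [623]
STORE_FAST x → x=623. Stack: []
LOAD_CONST → push 11. Stack: [11]
LOAD_FAST b → push 33. Stack: [11, 33]
BINARY_OP | → 11 | 33 = 43. Stack: [43]
LOAD_CONST → push 10. Stack: [43, 10]
BINARY_OP ^ → 43 ^ 10 = 33. Stack: [33]
STORE_FAST q → q=33. Stack: []
LOAD_FAST x → push 623. Stack: [623]
LOAD_CONST → push 11. Stack: [623, 11]
BINARY_OP + → 623 + 11 = 634. Stack: [634]
STORE_FAST q → q=634. Stack: []
LOAD_FAST b → push 33. Stack: [33]
LOAD_CONST → push 7. Stack: [33, 7]
BINARY_OP + → 33 + 7 = 40. Stack: [40]
STORE_FAST r → r=40. Stack: []
LOAD_FAST q → push 634. Stack: [634]
LOAD_CONST → push 10. Stack: [634, 10]
BINARY_OP - → 634 - 10 = 624. Stack: [624]
LOAD_CONST → push 5. Stack: [624, 5]
BINARY_OP - → 624 - 5 = 619. Stack: [619]
STORE_FAST n → n=619. Stack: []
LOAD_CONST → push 2. Stack: [2]
LOAD_FAST c → push 9. Stack: [2, 9]
BINARY_OP * → 2 * 9 = 18. Stack: [18]
STORE_FAST t → t=18. Stack: []
LOAD_FAST_LOAD_FAST c,n → push 9,619. Stack: [9, 619]
BINARY_OP - → 9 - 619 = -610. Stack: [-610]
STORE_FAST m → m=-610. Stack: []
LOAD_FAST q → push 634. Stack: [634]
RETURN_VALUE → return 634.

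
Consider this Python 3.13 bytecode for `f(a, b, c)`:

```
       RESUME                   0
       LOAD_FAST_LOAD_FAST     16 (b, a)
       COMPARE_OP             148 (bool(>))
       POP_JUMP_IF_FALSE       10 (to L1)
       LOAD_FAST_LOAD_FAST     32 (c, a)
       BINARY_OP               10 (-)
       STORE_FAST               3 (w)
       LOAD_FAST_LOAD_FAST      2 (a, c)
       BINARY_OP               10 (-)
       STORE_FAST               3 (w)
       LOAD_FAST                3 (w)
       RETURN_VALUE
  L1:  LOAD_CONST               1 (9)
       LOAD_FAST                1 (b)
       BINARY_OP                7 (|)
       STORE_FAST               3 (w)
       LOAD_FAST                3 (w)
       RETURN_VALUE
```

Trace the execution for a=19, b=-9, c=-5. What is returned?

LOAD_FAST_LOAD_FAST b,a → push -9,19. Stack: [-9, 19]
COMPARE_OP bool(>) → -9 vs 19 = False. Stack: [False]
POP_JUMP_IF_FALSE → pop False; jump. Stack: []
LOAD_CONST → push 9. Stack: [9]
LOAD_FAST b → push -9. Stack: [9, -9]
BINARY_OP | → 9 | -9 = -1. Stack: [-1]
STORE_FAST w → w=-1. Stack: []
LOAD_FAST w → push -1. Stack: [-1]
RETURN_VALUE → return -1.

-1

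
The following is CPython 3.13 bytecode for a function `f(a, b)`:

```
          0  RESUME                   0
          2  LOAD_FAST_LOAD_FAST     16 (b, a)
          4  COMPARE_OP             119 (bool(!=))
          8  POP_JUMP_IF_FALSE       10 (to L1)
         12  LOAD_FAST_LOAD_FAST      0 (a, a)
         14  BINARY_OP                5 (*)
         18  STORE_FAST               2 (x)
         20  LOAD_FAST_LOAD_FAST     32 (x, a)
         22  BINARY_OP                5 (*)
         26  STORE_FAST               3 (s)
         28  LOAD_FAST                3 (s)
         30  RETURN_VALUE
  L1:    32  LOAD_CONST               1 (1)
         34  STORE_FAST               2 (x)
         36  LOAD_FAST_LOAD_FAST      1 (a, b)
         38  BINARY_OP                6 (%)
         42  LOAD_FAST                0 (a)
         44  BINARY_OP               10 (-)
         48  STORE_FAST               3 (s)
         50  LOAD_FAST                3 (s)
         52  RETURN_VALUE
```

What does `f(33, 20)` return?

35937

LOAD_FAST_LOAD_FAST b,a → push 20,33. Stack: [20, 33]
COMPARE_OP bool(!=) → 20 vs 33 = True. Stack: [True]
POP_JUMP_IF_FALSE → pop True; no jump. Stack: []
LOAD_FAST_LOAD_FAST a,a → push 33,33. Stack: [33, 33]
BINARY_OP * → 33 * 33 = 1089. Stack: [1089]
STORE_FAST x → x=1089. Stack: []
LOAD_FAST_LOAD_FAST x,a → push 1089,33. Stack: [1089, 33]
BINARY_OP * → 1089 * 33 = 35937. Stack: [35937]
STORE_FAST s → s=35937. Stack: []
LOAD_FAST s → push 35937. Stack: [35937]
RETURN_VALUE → return 35937.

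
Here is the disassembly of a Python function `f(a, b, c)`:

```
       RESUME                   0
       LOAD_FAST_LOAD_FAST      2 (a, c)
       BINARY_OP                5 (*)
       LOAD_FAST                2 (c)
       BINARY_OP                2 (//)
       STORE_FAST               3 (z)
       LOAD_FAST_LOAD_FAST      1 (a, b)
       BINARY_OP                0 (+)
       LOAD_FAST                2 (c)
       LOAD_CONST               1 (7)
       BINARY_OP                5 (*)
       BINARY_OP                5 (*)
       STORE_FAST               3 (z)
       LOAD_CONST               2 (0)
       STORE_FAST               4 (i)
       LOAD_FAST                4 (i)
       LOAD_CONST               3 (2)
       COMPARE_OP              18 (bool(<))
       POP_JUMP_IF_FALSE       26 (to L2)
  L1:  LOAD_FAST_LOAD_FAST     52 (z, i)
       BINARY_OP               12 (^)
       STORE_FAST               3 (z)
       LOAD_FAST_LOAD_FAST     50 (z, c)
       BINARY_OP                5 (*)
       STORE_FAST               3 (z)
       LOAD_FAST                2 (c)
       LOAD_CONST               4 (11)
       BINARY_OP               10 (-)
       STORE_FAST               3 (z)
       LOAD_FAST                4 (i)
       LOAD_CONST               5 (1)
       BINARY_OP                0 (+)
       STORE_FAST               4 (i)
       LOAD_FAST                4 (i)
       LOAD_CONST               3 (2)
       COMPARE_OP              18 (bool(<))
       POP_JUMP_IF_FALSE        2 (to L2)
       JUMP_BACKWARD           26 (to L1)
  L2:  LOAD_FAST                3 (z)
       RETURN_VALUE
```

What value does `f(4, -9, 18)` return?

7

LOAD_FAST_LOAD_FAST a,c → push 4,18. Stack: [4, 18]
BINARY_OP * → 4 * 18 = 72. Stack: [72]
LOAD_FAST c → push 18. Stack: [72, 18]
BINARY_OP // → 72 // 18 = 4. Stack: [4]
STORE_FAST z → z=4. Stack: []
LOAD_FAST_LOAD_FAST a,b → push 4,-9. Stack: [4, -9]
BINARY_OP + → 4 + -9 = -5. Stack: [-5]
LOAD_FAST c → push 18. Stack: [-5, 18]
LOAD_CONST → push 7. Stack: [-5, 18, 7]
BINARY_OP * → 18 * 7 = 126. Stack: [-5, 126]
BINARY_OP * → -5 * 126 = -630. Stack: [-630]
STORE_FAST z → z=-630. Stack: []
LOAD_CONST → push 0. Stack: [0]
STORE_FAST i → i=0. Stack: []
LOAD_FAST i → push 0. Stack: [0]
LOAD_CONST → push 2. Stack: [0, 2]
COMPARE_OP bool(<) → 0 vs 2 = True. Stack: [True]
POP_JUMP_IF_FALSE → pop True; no jump. Stack: []
LOAD_FAST_LOAD_FAST z,i → push -630,0. Stack: [-630, 0]
BINARY_OP ^ → -630 ^ 0 = -630. Stack: [-630]
STORE_FAST z → z=-630. Stack: []
LOAD_FAST_LOAD_FAST z,c → push -630,18. Stack: [-630, 18]
BINARY_OP * → -630 * 18 = -11340. Stack: [-11340]
STORE_FAST z → z=-11340. Stack: []
LOAD_FAST c → push 18. Stack: [18]
LOAD_CONST → push 11. Stack: [18, 11]
BINARY_OP - → 18 - 11 = 7. Stack: [7]
STORE_FAST z → z=7. Stack: []
LOAD_FAST i → push 0. Stack: [0]
LOAD_CONST → push 1. Stack: [0, 1]
BINARY_OP + → 0 + 1 = 1. Stack: [1]
STORE_FAST i → i=1. Stack: []
LOAD_FAST i → push 1. Stack: [1]
LOAD_CONST → push 2. Stack: [1, 2]
COMPARE_OP bool(<) → 1 vs 2 = True. Stack: [True]
POP_JUMP_IF_FALSE → pop True; no jump. Stack: []
LOAD_FAST_LOAD_FAST z,i → push 7,1. Stack: [7, 1]
BINARY_OP ^ → 7 ^ 1 = 6. Stack: [6]
STORE_FAST z → z=6. Stack: []
LOAD_FAST_LOAD_FAST z,c → push 6,18. Stack: [6, 18]
BINARY_OP * → 6 * 18 = 108. Stack: [108]
STORE_FAST z → z=108. Stack: []
LOAD_FAST c → push 18. Stack: [18]
LOAD_CONST → push 11. Stack: [18, 11]
BINARY_OP - → 18 - 11 = 7. Stack: [7]
STORE_FAST z → z=7. Stack: []
LOAD_FAST i → push 1. Stack: [1]
LOAD_CONST → push 1. Stack: [1, 1]
BINARY_OP + → 1 + 1 = 2. Stack: [2]
STORE_FAST i → i=2. Stack: []
LOAD_FAST i → push 2. Stack: [2]
LOAD_CONST → push 2. Stack: [2, 2]
COMPARE_OP bool(<) → 2 vs 2 = False. Stack: [False]
POP_JUMP_IF_FALSE → pop False; jump. Stack: []
LOAD_FAST z → push 7. Stack: [7]
RETURN_VALUE → return 7.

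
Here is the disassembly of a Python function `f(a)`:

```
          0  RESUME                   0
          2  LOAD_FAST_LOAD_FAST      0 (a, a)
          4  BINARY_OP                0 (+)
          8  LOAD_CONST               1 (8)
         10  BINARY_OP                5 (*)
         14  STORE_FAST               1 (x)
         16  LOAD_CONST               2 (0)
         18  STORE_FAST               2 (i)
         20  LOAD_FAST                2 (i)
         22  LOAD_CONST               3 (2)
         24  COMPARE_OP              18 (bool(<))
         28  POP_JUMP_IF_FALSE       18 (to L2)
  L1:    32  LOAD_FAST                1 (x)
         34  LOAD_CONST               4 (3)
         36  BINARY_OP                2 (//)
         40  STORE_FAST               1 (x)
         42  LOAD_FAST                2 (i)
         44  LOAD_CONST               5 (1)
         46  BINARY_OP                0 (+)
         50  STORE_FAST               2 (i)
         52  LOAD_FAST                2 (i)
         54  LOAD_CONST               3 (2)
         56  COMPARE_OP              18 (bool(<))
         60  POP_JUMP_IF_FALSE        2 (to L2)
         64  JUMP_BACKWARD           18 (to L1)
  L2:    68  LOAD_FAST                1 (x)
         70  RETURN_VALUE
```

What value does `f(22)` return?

39

LOAD_FAST_LOAD_FAST a,a → push 22,22. Stack: [22, 22]
BINARY_OP + → 22 + 22 = 44. Stack: [44]
LOAD_CONST → push 8. Stack: [44, 8]
BINARY_OP * → 44 * 8 = 352. Stack: [352]
STORE_FAST x → x=352. Stack: []
LOAD_CONST → push 0. Stack: [0]
STORE_FAST i → i=0. Stack: []
LOAD_FAST i → push 0. Stack: [0]
LOAD_CONST → push 2. Stack: [0, 2]
COMPARE_OP bool(<) → 0 vs 2 = True. Stack: [True]
POP_JUMP_IF_FALSE → pop True; no jump. Stack: []
LOAD_FAST x → push 352. Stack: [352]
LOAD_CONST → push 3. Stack: [352, 3]
BINARY_OP // → 352 // 3 = 117. Stack: [117]
STORE_FAST x → x=117. Stack: []
LOAD_FAST i → push 0. Stack: [0]
LOAD_CONST → push 1. Stack: [0, 1]
BINARY_OP + → 0 + 1 = 1. Stack: [1]
STORE_FAST i → i=1. Stack: []
LOAD_FAST i → push 1. Stack: [1]
LOAD_CONST → push 2. Stack: [1, 2]
COMPARE_OP bool(<) → 1 vs 2 = True. Stack: [True]
POP_JUMP_IF_FALSE → pop True; no jump. Stack: []
LOAD_FAST x → push 117. Stack: [117]
LOAD_CONST → push 3. Stack: [117, 3]
BINARY_OP // → 117 // 3 = 39. Stack: [39]
STORE_FAST x → x=39. Stack: []
LOAD_FAST i → push 1. Stack: [1]
LOAD_CONST → push 1. Stack: [1, 1]
BINARY_OP + → 1 + 1 = 2. Stack: [2]
STORE_FAST i → i=2. Stack: []
LOAD_FAST i → push 2. Stack: [2]
LOAD_CONST → push 2. Stack: [2, 2]
COMPARE_OP bool(<) → 2 vs 2 = False. Stack: [False]
POP_JUMP_IF_FALSE → pop False; jump. Stack: []
LOAD_FAST x → push 39. Stack: [39]
RETURN_VALUE → return 39.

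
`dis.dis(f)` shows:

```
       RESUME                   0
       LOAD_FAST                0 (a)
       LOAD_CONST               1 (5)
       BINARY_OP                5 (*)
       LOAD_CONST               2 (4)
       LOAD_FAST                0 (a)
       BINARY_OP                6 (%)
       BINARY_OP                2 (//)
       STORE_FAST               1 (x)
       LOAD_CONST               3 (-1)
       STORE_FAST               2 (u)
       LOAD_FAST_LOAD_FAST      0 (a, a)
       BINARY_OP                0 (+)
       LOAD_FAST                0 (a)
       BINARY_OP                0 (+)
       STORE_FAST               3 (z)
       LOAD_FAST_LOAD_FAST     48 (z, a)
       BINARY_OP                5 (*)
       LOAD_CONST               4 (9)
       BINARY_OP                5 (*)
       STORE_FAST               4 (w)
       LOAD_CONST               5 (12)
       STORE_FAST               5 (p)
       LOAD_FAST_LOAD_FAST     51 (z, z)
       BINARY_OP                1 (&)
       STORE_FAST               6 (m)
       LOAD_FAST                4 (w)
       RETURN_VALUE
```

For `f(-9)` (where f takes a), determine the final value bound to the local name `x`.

9

LOAD_FAST a → push -9. Stack: [-9]
LOAD_CONST → push 5. Stack: [-9, 5]
BINARY_OP * → -9 * 5 = -45. Stack: [-45]
LOAD_CONST → push 4. Stack: [-45, 4]
LOAD_FAST a → push -9. Stack: [-45, 4, -9]
BINARY_OP % → 4 % -9 = -5. Stack: [-45, -5]
BINARY_OP // → -45 // -5 = 9. Stack: [9]
STORE_FAST x → x=9. Stack: []
LOAD_CONST → push -1. Stack: [-1]
STORE_FAST u → u=-1. Stack: []
LOAD_FAST_LOAD_FAST a,a → push -9,-9. Stack: [-9, -9]
BINARY_OP + → -9 + -9 = -18. Stack: [-18]
LOAD_FAST a → push -9. Stack: [-18, -9]
BINARY_OP + → -18 + -9 = -27. Stack: [-27]
STORE_FAST z → z=-27. Stack: []
LOAD_FAST_LOAD_FAST z,a → push -27,-9. Stack: [-27, -9]
BINARY_OP * → -27 * -9 = 243. Stack: [243]
LOAD_CONST → push 9. Stack: [243, 9]
BINARY_OP * → 243 * 9 = 2187. Stack: [2187]
STORE_FAST w → w=2187. Stack: []
LOAD_CONST → push 12. Stack: [12]
STORE_FAST p → p=12. Stack: []
LOAD_FAST_LOAD_FAST z,z → push -27,-27. Stack: [-27, -27]
BINARY_OP & → -27 & -27 = -27. Stack: [-27]
STORE_FAST m → m=-27. Stack: []
LOAD_FAST w → push 2187. Stack: [2187]
RETURN_VALUE → return 2187.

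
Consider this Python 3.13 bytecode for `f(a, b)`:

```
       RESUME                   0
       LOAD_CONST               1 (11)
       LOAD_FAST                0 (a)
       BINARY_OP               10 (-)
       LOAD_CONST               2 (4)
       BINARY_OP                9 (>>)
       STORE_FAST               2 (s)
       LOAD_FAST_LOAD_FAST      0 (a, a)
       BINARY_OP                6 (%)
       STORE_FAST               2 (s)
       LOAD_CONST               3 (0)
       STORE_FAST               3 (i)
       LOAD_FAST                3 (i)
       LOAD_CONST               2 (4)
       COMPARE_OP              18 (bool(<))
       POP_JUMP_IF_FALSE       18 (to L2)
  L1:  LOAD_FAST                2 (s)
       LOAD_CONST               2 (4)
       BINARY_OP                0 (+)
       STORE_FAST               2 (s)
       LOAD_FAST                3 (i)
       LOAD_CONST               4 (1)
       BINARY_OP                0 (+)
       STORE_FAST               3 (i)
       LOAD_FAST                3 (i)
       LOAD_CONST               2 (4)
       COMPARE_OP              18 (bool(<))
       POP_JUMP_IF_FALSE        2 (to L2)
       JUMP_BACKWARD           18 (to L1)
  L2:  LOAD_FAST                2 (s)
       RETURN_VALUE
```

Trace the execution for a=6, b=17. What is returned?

16

LOAD_CONST → push 11. Stack: [11]
LOAD_FAST a → push 6. Stack: [11, 6]
BINARY_OP - → 11 - 6 = 5. Stack: [5]
LOAD_CONST → push 4. Stack: [5, 4]
BINARY_OP >> → 5 >> 4 = 0. Stack: [0]
STORE_FAST s → s=0. Stack: []
LOAD_FAST_LOAD_FAST a,a → push 6,6. Stack: [6, 6]
BINARY_OP % → 6 % 6 = 0. Stack: [0]
STORE_FAST s → s=0. Stack: []
LOAD_CONST → push 0. Stack: [0]
STORE_FAST i → i=0. Stack: []
LOAD_FAST i → push 0. Stack: [0]
LOAD_CONST → push 4. Stack: [0, 4]
COMPARE_OP bool(<) → 0 vs 4 = True. Stack: [True]
POP_JUMP_IF_FALSE → pop True; no jump. Stack: []
LOAD_FAST s → push 0. Stack: [0]
LOAD_CONST → push 4. Stack: [0, 4]
BINARY_OP + → 0 + 4 = 4. Stack: [4]
STORE_FAST s → s=4. Stack: []
LOAD_FAST i → push 0. Stack: [0]
LOAD_CONST → push 1. Stack: [0, 1]
BINARY_OP + → 0 + 1 = 1. Stack: [1]
STORE_FAST i → i=1. Stack: []
LOAD_FAST i → push 1. Stack: [1]
LOAD_CONST → push 4. Stack: [1, 4]
COMPARE_OP bool(<) → 1 vs 4 = True. Stack: [True]
POP_JUMP_IF_FALSE → pop True; no jump. Stack: []
LOAD_FAST s → push 4. Stack: [4]
LOAD_CONST → push 4. Stack: [4, 4]
BINARY_OP + → 4 + 4 = 8. Stack: [8]
STORE_FAST s → s=8. Stack: []
LOAD_FAST i → push 1. Stack: [1]
LOAD_CONST → push 1. Stack: [1, 1]
BINARY_OP + → 1 + 1 = 2. Stack: [2]
STORE_FAST i → i=2. Stack: []
LOAD_FAST i → push 2. Stack: [2]
LOAD_CONST → push 4. Stack: [2, 4]
COMPARE_OP bool(<) → 2 vs 4 = True. Stack: [True]
POP_JUMP_IF_FALSE → pop True; no jump. Stack: []
LOAD_FAST s → push 8. Stack: [8]
LOAD_CONST → push 4. Stack: [8, 4]
BINARY_OP + → 8 + 4 = 12. Stack: [12]
STORE_FAST s → s=12. Stack: []
LOAD_FAST i → push 2. Stack: [2]
LOAD_CONST → push 1. Stack: [2, 1]
BINARY_OP + → 2 + 1 = 3. Stack: [3]
STORE_FAST i → i=3. Stack: []
LOAD_FAST i → push 3. Stack: [3]
LOAD_CONST → push 4. Stack: [3, 4]
COMPARE_OP bool(<) → 3 vs 4 = True. Stack: [True]
POP_JUMP_IF_FALSE → pop True; no jump. Stack: []
LOAD_FAST s → push 12. Stack: [12]
LOAD_CONST → push 4. Stack: [12, 4]
BINARY_OP + → 12 + 4 = 16. Stack: [16]
STORE_FAST s → s=16. Stack: []
LOAD_FAST i → push 3. Stack: [3]
LOAD_CONST → push 1. Stack: [3, 1]
BINARY_OP + → 3 + 1 = 4. Stack: [4]
STORE_FAST i → i=4. Stack: []
LOAD_FAST i → push 4. Stack: [4]
LOAD_CONST → push 4. Stack: [4, 4]
COMPARE_OP bool(<) → 4 vs 4 = False. Stack: [False]
POP_JUMP_IF_FALSE → pop False; jump. Stack: []
LOAD_FAST s → push 16. Stack: [16]
RETURN_VALUE → return 16.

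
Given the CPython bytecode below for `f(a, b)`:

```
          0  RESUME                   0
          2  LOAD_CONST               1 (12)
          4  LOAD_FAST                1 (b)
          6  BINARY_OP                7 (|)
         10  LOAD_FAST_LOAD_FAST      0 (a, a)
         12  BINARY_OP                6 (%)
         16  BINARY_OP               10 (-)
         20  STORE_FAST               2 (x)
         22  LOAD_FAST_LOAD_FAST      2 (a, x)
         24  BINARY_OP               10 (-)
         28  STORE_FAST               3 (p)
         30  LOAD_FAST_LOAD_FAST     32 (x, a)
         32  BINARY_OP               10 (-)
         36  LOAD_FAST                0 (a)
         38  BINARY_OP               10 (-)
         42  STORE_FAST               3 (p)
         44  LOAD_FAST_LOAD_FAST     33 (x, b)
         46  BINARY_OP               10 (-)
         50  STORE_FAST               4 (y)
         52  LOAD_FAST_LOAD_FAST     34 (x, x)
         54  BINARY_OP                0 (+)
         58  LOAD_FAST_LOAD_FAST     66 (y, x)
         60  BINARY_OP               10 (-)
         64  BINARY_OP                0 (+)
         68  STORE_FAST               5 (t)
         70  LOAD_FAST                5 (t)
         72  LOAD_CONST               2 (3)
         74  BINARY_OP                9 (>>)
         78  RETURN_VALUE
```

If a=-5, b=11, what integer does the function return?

2

LOAD_CONST → push 12. Stack: [12]
LOAD_FAST b → push 11. Stack: [12, 11]
BINARY_OP | → 12 | 11 = 15. Stack: [15]
LOAD_FAST_LOAD_FAST a,a → push -5,-5. Stack: [15, -5, -5]
BINARY_OP % → -5 % -5 = 0. Stack: [15, 0]
BINARY_OP - → 15 - 0 = 15. Stack: [15]
STORE_FAST x → x=15. Stack: []
LOAD_FAST_LOAD_FAST a,x → push -5,15. Stack: [-5, 15]
BINARY_OP - → -5 - 15 = -20. Stack: [-20]
STORE_FAST p → p=-20. Stack: []
LOAD_FAST_LOAD_FAST x,a → push 15,-5. Stack: [15, -5]
BINARY_OP - → 15 - -5 = 20. Stack: [20]
LOAD_FAST a → push -5. Stack: [20, -5]
BINARY_OP - → 20 - -5 = 25. Stack: [25]
STORE_FAST p → p=25. Stack: []
LOAD_FAST_LOAD_FAST x,b → push 15,11. Stack: [15, 11]
BINARY_OP - → 15 - 11 = 4. Stack: [4]
STORE_FAST y → y=4. Stack: []
LOAD_FAST_LOAD_FAST x,x → push 15,15. Stack: [15, 15]
BINARY_OP + → 15 + 15 = 30. Stack: [30]
LOAD_FAST_LOAD_FAST y,x → push 4,15. Stack: [30, 4, 15]
BINARY_OP - → 4 - 15 = -11. Stack: [30, -11]
BINARY_OP + → 30 + -11 = 19. Stack: [19]
STORE_FAST t → t=19. Stack: []
LOAD_FAST t → push 19. Stack: [19]
LOAD_CONST → push 3. Stack: [19, 3]
BINARY_OP >> → 19 >> 3 = 2. Stack: [2]
RETURN_VALUE → return 2.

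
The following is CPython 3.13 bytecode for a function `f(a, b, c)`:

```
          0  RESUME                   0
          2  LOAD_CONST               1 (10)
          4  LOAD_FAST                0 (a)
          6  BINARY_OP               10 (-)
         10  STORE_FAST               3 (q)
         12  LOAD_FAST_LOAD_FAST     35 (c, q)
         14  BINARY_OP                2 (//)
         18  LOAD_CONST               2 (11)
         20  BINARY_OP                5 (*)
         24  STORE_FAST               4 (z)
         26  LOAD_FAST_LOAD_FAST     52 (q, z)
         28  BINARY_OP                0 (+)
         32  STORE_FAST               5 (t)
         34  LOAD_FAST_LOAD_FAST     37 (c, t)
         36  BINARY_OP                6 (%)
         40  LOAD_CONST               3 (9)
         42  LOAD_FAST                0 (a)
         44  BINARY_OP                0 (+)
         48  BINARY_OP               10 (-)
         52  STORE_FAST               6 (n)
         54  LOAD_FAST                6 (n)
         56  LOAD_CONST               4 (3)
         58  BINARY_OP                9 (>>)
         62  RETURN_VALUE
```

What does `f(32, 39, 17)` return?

-8

LOAD_CONST → push 10. Stack: [10]
LOAD_FAST a → push 32. Stack: [10, 32]
BINARY_OP - → 10 - 32 = -22. Stack: [-22]
STORE_FAST q → q=-22. Stack: []
LOAD_FAST_LOAD_FAST c,q → push 17,-22. Stack: [17, -22]
BINARY_OP // → 17 // -22 = -1. Stack: [-1]
LOAD_CONST → push 11. Stack: [-1, 11]
BINARY_OP * → -1 * 11 = -11. Stack: [-11]
STORE_FAST z → z=-11. Stack: []
LOAD_FAST_LOAD_FAST q,z → push -22,-11. Stack: [-22, -11]
BINARY_OP + → -22 + -11 = -33. Stack: [-33]
STORE_FAST t → t=-33. Stack: []
LOAD_FAST_LOAD_FAST c,t → push 17,-33. Stack: [17, -33]
BINARY_OP % → 17 % -33 = -16. Stack: [-16]
LOAD_CONST → push 9. Stack: [-16, 9]
LOAD_FAST a → push 32. Stack: [-16, 9, 32]
BINARY_OP + → 9 + 32 = 41. Stack: [-16, 41]
BINARY_OP - → -16 - 41 = -57. Stack: [-57]
STORE_FAST n → n=-57. Stack: []
LOAD_FAST n → push -57. Stack: [-57]
LOAD_CONST → push 3. Stack: [-57, 3]
BINARY_OP >> → -57 >> 3 = -8. Stack: [-8]
RETURN_VALUE → return -8.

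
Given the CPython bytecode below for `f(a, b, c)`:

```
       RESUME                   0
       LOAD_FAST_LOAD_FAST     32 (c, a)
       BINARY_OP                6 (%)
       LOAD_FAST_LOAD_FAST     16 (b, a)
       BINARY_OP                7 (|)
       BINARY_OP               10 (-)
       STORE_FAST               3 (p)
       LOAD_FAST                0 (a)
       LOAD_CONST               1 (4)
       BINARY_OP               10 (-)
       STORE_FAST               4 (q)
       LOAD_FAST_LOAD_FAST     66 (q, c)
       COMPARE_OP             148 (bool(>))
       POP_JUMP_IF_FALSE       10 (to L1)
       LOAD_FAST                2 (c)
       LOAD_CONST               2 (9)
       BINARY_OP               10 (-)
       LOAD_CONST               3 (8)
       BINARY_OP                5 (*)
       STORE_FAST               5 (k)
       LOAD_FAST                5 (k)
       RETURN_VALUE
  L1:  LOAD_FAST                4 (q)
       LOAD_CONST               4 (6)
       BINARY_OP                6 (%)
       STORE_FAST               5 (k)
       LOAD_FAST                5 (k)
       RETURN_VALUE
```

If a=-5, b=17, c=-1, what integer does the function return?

LOAD_FAST_LOAD_FAST c,a → push -1,-5. Stack: [-1, -5]
BINARY_OP % → -1 % -5 = -1. Stack: [-1]
LOAD_FAST_LOAD_FAST b,a → push 17,-5. Stack: [-1, 17, -5]
BINARY_OP | → 17 | -5 = -5. Stack: [-1, -5]
BINARY_OP - → -1 - -5 = 4. Stack: [4]
STORE_FAST p → p=4. Stack: []
LOAD_FAST a → push -5. Stack: [-5]
LOAD_CONST → push 4. Stack: [-5, 4]
BINARY_OP - → -5 - 4 = -9. Stack: [-9]
STORE_FAST q → q=-9. Stack: []
LOAD_FAST_LOAD_FAST q,c → push -9,-1. Stack: [-9, -1]
COMPARE_OP bool(>) → -9 vs -1 = False. Stack: [False]
POP_JUMP_IF_FALSE → pop False; jump. Stack: []
LOAD_FAST q → push -9. Stack: [-9]
LOAD_CONST → push 6. Stack: [-9, 6]
BINARY_OP % → -9 % 6 = 3. Stack: [3]
STORE_FAST k → k=3. Stack: []
LOAD_FAST k → push 3. Stack: [3]
RETURN_VALUE → return 3.

3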